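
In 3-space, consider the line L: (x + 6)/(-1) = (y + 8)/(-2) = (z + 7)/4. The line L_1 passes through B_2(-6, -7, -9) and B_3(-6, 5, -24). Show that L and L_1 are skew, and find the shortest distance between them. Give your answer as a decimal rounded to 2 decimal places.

L has direction (-1, -2, 4) through (-6, -8, -7).
A direction vector for L_1 is B_3 − B_2 = (0, 12, -15).
Common perpendicular direction n = (-1, -2, 4) × (0, 12, -15) = (-18, -15, -12).
With w = (-6, -7, -9) − (-6, -8, -7) = (0, 1, -2), w · n = 9.
Since n ≠ 0 the lines are not parallel, and w · n = 9 ≠ 0 so they do not intersect; hence they are skew.
Distance = |w · n| / |n| = |9| / √693 ≈ 0.34.

0.34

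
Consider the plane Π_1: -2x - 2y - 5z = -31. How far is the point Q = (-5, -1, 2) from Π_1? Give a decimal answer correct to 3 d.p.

5.745

n·Q − d = (-2)·(-5) + (-2)·(-1) + (-5)·(2) − (-31) = 33; |n| = √33.
Distance = |33| / √33 = 33/√33 ≈ 5.745.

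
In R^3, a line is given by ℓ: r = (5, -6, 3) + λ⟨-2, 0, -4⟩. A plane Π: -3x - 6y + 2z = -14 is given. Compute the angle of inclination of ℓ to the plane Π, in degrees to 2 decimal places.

3.66

sin θ = |n·v| / (|n||v|) = |-2| / (√49 · √20) = 0.06389.
θ ≈ 3.66°.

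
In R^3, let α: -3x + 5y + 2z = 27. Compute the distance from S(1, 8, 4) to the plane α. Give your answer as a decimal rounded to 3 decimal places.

2.920

n·S − d = (-3)·(1) + (5)·(8) + (2)·(4) − 27 = 18; |n| = √38.
Distance = |18| / √38 = 18/√38 ≈ 2.920.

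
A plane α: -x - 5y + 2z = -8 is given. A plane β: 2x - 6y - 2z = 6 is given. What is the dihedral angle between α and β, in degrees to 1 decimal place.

48.7

cos θ = |n₁·n₂| / (|n₁||n₂|) = |24| / (√30 · √44).
θ = arccos(0.66058) ≈ 48.7°.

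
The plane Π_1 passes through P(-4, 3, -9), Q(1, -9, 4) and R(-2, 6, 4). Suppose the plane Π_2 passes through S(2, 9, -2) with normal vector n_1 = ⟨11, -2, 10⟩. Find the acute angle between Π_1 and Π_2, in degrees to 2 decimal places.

56.52

PQ = (5, -12, 13), PR = (2, 3, 13); a normal to Π_1 is PQ × PR = (-195, -39, 39).
Using P: Π_1 has equation -195x - 39y + 39z = 312.
Π_2: n_1·r = n_1·S gives 11x - 2y + 10z = -16.
cos θ = |n₁·n₂| / (|n₁||n₂|) = |-1677| / (√41067 · √225).
θ = arccos(0.55169) ≈ 56.52°.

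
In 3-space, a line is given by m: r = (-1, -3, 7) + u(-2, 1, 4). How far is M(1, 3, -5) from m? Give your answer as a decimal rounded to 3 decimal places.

9.123

Taking (-1, -3, 7) on m with direction v = (-2, 1, 4): w = M − (-1, -3, 7) = (2, 6, -12), and w × v = (36, 16, 14).
Distance = |w × v| / |v| = √1748 / √21 ≈ 9.123.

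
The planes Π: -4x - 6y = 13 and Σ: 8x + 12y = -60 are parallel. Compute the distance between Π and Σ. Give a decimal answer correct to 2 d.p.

2.36

Rescale Σ by 1/(-2): -4x - 6y = 30. Then distance = |13 − 30| / √52 ≈ 2.36.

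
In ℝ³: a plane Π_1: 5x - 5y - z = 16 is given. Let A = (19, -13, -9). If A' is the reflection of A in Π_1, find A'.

(-11, 17, -3)

λ = (n·A − d)/|n|² = (169 − 16)/51 = 3.
Reflection = A − 2λn = (19, -13, -9) − 6·(5, -5, -1) = (-11, 17, -3).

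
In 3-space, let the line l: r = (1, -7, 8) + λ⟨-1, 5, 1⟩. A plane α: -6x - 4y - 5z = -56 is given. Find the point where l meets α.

(-1, 3, 10)

Substitute r = (1, -7, 8) + t(-1, 5, 1) into the plane: -18 + (-19)t = -56, so t = 2.
Intersection: (1, -7, 8) + 2·(-1, 5, 1) = (-1, 3, 10).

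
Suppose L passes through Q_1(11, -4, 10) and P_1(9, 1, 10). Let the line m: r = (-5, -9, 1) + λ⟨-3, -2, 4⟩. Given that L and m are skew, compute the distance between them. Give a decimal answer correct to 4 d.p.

A direction vector for L is P_1 − Q_1 = (-2, 5, 0).
Common perpendicular direction n = (-2, 5, 0) × (-3, -2, 4) = (20, 8, 19).
With w = (-5, -9, 1) − (11, -4, 10) = (-16, -5, -9), w · n = -531.
Distance = |w · n| / |n| = |-531| / √825 ≈ 18.4870.

18.4870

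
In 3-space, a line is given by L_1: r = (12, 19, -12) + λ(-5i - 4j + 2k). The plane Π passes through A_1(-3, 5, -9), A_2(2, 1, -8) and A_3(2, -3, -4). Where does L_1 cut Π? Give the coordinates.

(-8, 3, -4)

A_1A_2 = (5, -4, 1), A_1A_3 = (5, -8, 5); a normal to Π is A_1A_2 × A_1A_3 = (-12, -20, -20).
Using A_1: Π has equation -12x - 20y - 20z = 116.
Substitute r = (12, 19, -12) + t(-5, -4, 2) into the plane: -284 + 100t = 116, so t = 4.
Intersection: (12, 19, -12) + 4·(-5, -4, 2) = (-8, 3, -4).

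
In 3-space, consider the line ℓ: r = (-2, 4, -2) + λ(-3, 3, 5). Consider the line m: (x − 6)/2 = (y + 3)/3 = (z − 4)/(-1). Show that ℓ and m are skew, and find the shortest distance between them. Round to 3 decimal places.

m has direction (2, 3, -1) through (6, -3, 4).
Common perpendicular direction n = (-3, 3, 5) × (2, 3, -1) = (-18, 7, -15).
With w = (6, -3, 4) − (-2, 4, -2) = (8, -7, 6), w · n = -283.
Since n ≠ 0 the lines are not parallel, and w · n = -283 ≠ 0 so they do not intersect; hence they are skew.
Distance = |w · n| / |n| = |-283| / √598 ≈ 11.573.

11.573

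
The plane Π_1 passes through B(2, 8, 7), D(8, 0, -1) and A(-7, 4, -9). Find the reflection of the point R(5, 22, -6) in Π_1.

BD = (6, -8, -8), BA = (-9, -4, -16); a normal to Π_1 is BD × BA = (96, 168, -96).
Using B: Π_1 has equation 96x + 168y - 96z = 864.
λ = (n·R − d)/|n|² = (4752 − 864)/46656 = 1/12.
Reflection = R − 2λn = (5, 22, -6) − (1/6)·(96, 168, -96) = (-11, -6, 10).

(-11, -6, 10)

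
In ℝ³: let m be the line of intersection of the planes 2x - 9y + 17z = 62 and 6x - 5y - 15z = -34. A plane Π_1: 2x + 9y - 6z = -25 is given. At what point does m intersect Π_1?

Direction of m: (2, -9, 17) × (6, -5, -15) = (220, 132, 44).
A point on m: solving the two plane equations with x = -9 gives (-9, -7, 1).
Substitute r = (-9, -7, 1) + t(220, 132, 44) into the plane: -87 + 1364t = -25, so t = 1/22.
Intersection: (-9, -7, 1) + (1/22)·(220, 132, 44) = (1, -1, 3).

(1, -1, 3)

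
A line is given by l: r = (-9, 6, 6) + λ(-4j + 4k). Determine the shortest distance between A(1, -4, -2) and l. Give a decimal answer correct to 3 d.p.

16.186

Taking (-9, 6, 6) on l with direction v = (0, -4, 4): w = A − (-9, 6, 6) = (10, -10, -8), and w × v = (-72, -40, -40).
Distance = |w × v| / |v| = √8384 / √32 ≈ 16.186.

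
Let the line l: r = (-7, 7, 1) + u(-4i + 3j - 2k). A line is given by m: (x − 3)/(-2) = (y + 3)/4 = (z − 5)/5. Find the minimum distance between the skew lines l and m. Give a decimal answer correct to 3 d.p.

m has direction (-2, 4, 5) through (3, -3, 5).
Common perpendicular direction n = (-4, 3, -2) × (-2, 4, 5) = (23, 24, -10).
With w = (3, -3, 5) − (-7, 7, 1) = (10, -10, 4), w · n = -50.
Distance = |w · n| / |n| = |-50| / √1205 ≈ 1.440.

1.440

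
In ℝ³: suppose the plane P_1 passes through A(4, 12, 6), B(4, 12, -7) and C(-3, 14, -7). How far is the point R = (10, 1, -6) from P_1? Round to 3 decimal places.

AB = (0, 0, -13), AC = (-7, 2, -13); a normal to P_1 is AB × AC = (26, 91, 0).
Using A: P_1 has equation 26x + 91y = 1196.
n·R − d = (26)·(10) + (91)·(1) + (0)·(-6) − 1196 = -845; |n| = √8957.
Distance = |-845| / √8957 = 845/√8957 ≈ 8.928.

8.928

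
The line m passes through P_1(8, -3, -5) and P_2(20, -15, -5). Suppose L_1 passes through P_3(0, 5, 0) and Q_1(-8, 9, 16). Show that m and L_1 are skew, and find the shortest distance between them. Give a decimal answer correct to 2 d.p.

0.87

A direction vector for m is P_2 − P_1 = (12, -12, 0).
A direction vector for L_1 is Q_1 − P_3 = (-8, 4, 16).
Common perpendicular direction n = (12, -12, 0) × (-8, 4, 16) = (-192, -192, -48).
With w = (0, 5, 0) − (8, -3, -5) = (-8, 8, 5), w · n = -240.
Since n ≠ 0 the lines are not parallel, and w · n = -240 ≠ 0 so they do not intersect; hence they are skew.
Distance = |w · n| / |n| = |-240| / √76032 ≈ 0.87.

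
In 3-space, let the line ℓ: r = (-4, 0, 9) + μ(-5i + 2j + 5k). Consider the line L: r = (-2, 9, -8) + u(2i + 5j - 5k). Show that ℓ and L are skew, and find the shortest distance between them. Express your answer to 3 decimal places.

6.017

Common perpendicular direction n = (-5, 2, 5) × (2, 5, -5) = (-35, -15, -29).
With w = (-2, 9, -8) − (-4, 0, 9) = (2, 9, -17), w · n = 288.
Since n ≠ 0 the lines are not parallel, and w · n = 288 ≠ 0 so they do not intersect; hence they are skew.
Distance = |w · n| / |n| = |288| / √2291 ≈ 6.017.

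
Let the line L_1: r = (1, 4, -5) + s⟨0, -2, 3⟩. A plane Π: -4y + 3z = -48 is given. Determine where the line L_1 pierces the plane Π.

Substitute r = (1, 4, -5) + t(0, -2, 3) into the plane: -31 + 17t = -48, so t = -1.
Intersection: (1, 4, -5) + (-1)·(0, -2, 3) = (1, 6, -8).

(1, 6, -8)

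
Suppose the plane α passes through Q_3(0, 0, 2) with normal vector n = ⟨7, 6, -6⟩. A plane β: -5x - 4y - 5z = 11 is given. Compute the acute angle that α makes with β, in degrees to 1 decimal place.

α: n·r = n·Q_3 gives 7x + 6y - 6z = -12.
cos θ = |n₁·n₂| / (|n₁||n₂|) = |-29| / (√121 · √66).
θ = arccos(0.32451) ≈ 71.1°.

71.1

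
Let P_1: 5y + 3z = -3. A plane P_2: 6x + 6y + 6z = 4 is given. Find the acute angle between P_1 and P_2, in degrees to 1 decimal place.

cos θ = |n₁·n₂| / (|n₁||n₂|) = |48| / (√34 · √108).
θ = arccos(0.79212) ≈ 37.6°.

37.6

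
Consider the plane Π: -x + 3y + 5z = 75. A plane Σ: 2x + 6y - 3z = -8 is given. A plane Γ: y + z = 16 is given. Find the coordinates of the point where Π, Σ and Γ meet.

Solving the 3×3 linear system -x + 3y + 5z = 75, 2x + 6y - 3z = -8, y + z = 16 (e.g. by elimination or Cramer's rule, determinant = -5) gives (-7, 6, 10).

(-7, 6, 10)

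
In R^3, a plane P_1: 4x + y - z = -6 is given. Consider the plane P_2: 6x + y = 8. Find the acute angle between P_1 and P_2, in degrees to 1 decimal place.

cos θ = |n₁·n₂| / (|n₁||n₂|) = |25| / (√18 · √37).
θ = arccos(0.96873) ≈ 14.4°.

14.4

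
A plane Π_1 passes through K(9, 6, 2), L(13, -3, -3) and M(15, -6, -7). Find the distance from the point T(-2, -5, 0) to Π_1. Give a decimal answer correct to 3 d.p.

KL = (4, -9, -5), KM = (6, -12, -9); a normal to Π_1 is KL × KM = (21, 6, 6).
Using K: Π_1 has equation 21x + 6y + 6z = 237.
n·T − d = (21)·(-2) + (6)·(-5) + (6)·(0) − 237 = -309; |n| = √513.
Distance = |-309| / √513 = 309/√513 ≈ 13.643.

13.643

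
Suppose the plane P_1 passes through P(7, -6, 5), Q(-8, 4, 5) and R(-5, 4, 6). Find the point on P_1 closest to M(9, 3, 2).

(7, 0, 8)

PQ = (-15, 10, 0), PR = (-12, 10, 1); a normal to P_1 is PQ × PR = (10, 15, -30).
Using P: P_1 has equation 10x + 15y - 30z = -170.
Foot = M − λn with λ = (n·M − d)/|n|² = (75 − (-170))/1225 = 1/5.
Foot = (9, 3, 2) − (1/5)·(10, 15, -30) = (7, 0, 8).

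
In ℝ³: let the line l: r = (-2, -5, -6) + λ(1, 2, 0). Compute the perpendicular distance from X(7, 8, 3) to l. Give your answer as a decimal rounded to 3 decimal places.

9.274

Taking (-2, -5, -6) on l with direction v = (1, 2, 0): w = X − (-2, -5, -6) = (9, 13, 9), and w × v = (-18, 9, 5).
Distance = |w × v| / |v| = √430 / √5 ≈ 9.274.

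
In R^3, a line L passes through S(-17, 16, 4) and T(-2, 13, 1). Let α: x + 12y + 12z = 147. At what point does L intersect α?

A direction vector for L is T − S = (15, -3, -3).
Substitute r = (-17, 16, 4) + t(15, -3, -3) into the plane: 223 + (-57)t = 147, so t = 4/3.
Intersection: (-17, 16, 4) + (4/3)·(15, -3, -3) = (3, 12, 0).

(3, 12, 0)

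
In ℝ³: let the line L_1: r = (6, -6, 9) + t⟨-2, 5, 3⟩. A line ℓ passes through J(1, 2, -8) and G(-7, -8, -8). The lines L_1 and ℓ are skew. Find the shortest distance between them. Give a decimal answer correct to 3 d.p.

19.117

A direction vector for ℓ is G − J = (-8, -10, 0).
Common perpendicular direction n = (-2, 5, 3) × (-8, -10, 0) = (30, -24, 60).
With w = (1, 2, -8) − (6, -6, 9) = (-5, 8, -17), w · n = -1362.
Distance = |w · n| / |n| = |-1362| / √5076 ≈ 19.117.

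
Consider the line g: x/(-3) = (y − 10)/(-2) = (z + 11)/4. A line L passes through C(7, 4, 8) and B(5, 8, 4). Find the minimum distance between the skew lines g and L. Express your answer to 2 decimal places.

8.94

g has direction (-3, -2, 4) through (0, 10, -11).
A direction vector for L is B − C = (-2, 4, -4).
Common perpendicular direction n = (-3, -2, 4) × (-2, 4, -4) = (-8, -20, -16).
With w = (7, 4, 8) − (0, 10, -11) = (7, -6, 19), w · n = -240.
Distance = |w · n| / |n| = |-240| / √720 ≈ 8.94.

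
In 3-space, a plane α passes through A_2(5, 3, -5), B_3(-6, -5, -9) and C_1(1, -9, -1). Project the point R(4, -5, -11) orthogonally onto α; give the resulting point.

A_2B_3 = (-11, -8, -4), A_2C_1 = (-4, -12, 4); a normal to α is A_2B_3 × A_2C_1 = (-80, 60, 100).
Using A_2: α has equation -80x + 60y + 100z = -720.
Foot = R − λn with λ = (n·R − d)/|n|² = (-1720 − (-720))/20000 = -1/20.
Foot = (4, -5, -11) − (-1/20)·(-80, 60, 100) = (0, -2, -6).

(0, -2, -6)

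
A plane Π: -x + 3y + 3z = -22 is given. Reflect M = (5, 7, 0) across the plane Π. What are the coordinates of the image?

λ = (n·M − d)/|n|² = (16 − (-22))/19 = 2.
Reflection = M − 2λn = (5, 7, 0) − 4·(-1, 3, 3) = (9, -5, -12).

(9, -5, -12)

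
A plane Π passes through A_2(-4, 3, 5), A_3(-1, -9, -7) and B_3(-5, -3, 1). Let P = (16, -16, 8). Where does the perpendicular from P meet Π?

(4, -4, -7)

A_2A_3 = (3, -12, -12), A_2B_3 = (-1, -6, -4); a normal to Π is A_2A_3 × A_2B_3 = (-24, 24, -30).
Using A_2: Π has equation -24x + 24y - 30z = 18.
Foot = P − λn with λ = (n·P − d)/|n|² = (-1008 − 18)/2052 = -1/2.
Foot = (16, -16, 8) − (-1/2)·(-24, 24, -30) = (4, -4, -7).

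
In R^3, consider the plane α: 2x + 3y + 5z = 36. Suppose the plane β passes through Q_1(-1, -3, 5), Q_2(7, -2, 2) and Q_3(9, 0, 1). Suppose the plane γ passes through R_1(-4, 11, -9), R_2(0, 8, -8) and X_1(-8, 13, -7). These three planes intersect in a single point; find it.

Q_1Q_2 = (8, 1, -3), Q_1Q_3 = (10, 3, -4); a normal to β is Q_1Q_2 × Q_1Q_3 = (5, 2, 14).
Using Q_1: β has equation 5x + 2y + 14z = 59.
R_1R_2 = (4, -3, 1), R_1X_1 = (-4, 2, 2); a normal to γ is R_1R_2 × R_1X_1 = (-8, -12, -4).
Using R_1: γ has equation -8x - 12y - 4z = -64.
Solving the 3×3 linear system 2x + 3y + 5z = 36, 5x + 2y + 14z = 59, -8x - 12y - 4z = -64 (e.g. by elimination or Cramer's rule, determinant = -176) gives (-5, 7, 5).

(-5, 7, 5)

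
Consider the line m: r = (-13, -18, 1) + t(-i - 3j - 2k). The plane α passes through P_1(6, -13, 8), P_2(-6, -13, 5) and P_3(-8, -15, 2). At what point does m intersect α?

(-11, -12, 5)

P_1P_2 = (-12, 0, -3), P_1P_3 = (-14, -2, -6); a normal to α is P_1P_2 × P_1P_3 = (-6, -30, 24).
Using P_1: α has equation -6x - 30y + 24z = 546.
Substitute r = (-13, -18, 1) + t(-1, -3, -2) into the plane: 642 + 48t = 546, so t = -2.
Intersection: (-13, -18, 1) + (-2)·(-1, -3, -2) = (-11, -12, 5).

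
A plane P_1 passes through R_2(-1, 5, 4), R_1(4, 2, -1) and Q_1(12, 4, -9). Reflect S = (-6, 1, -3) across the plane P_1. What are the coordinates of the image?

R_2R_1 = (5, -3, -5), R_2Q_1 = (13, -1, -13); a normal to P_1 is R_2R_1 × R_2Q_1 = (34, 0, 34).
Using R_2: P_1 has equation 34x + 34z = 102.
λ = (n·S − d)/|n|² = (-306 − 102)/2312 = -3/17.
Reflection = S − 2λn = (-6, 1, -3) − (-6/17)·(34, 0, 34) = (6, 1, 9).

(6, 1, 9)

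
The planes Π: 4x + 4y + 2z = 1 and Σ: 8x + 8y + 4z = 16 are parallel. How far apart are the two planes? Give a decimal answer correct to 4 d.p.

Rescale Σ by 1/2: 4x + 4y + 2z = 8. Then distance = |1 − 8| / √36 ≈ 1.1667.

1.1667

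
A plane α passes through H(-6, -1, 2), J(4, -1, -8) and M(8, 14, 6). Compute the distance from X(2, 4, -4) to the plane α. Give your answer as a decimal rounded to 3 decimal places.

HJ = (10, 0, -10), HM = (14, 15, 4); a normal to α is HJ × HM = (150, -180, 150).
Using H: α has equation 150x - 180y + 150z = -420.
n·X − d = (150)·(2) + (-180)·(4) + (150)·(-4) − (-420) = -600; |n| = √77400.
Distance = |-600| / √77400 = 600/√77400 ≈ 2.157.

2.157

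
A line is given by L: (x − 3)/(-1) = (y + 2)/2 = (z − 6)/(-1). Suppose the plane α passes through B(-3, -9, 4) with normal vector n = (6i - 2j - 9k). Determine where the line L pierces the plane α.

(-1, 6, 2)

L has direction (-1, 2, -1) through (3, -2, 6).
α: n·r = n·B gives 6x - 2y - 9z = -36.
Substitute r = (3, -2, 6) + t(-1, 2, -1) into the plane: -32 + (-1)t = -36, so t = 4.
Intersection: (3, -2, 6) + 4·(-1, 2, -1) = (-1, 6, 2).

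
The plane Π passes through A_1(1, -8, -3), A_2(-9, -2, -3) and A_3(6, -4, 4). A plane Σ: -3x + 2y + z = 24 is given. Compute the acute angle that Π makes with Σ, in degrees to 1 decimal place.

A_1A_2 = (-10, 6, 0), A_1A_3 = (5, 4, 7); a normal to Π is A_1A_2 × A_1A_3 = (42, 70, -70).
Using A_1: Π has equation 42x + 70y - 70z = -308.
cos θ = |n₁·n₂| / (|n₁||n₂|) = |-56| / (√11564 · √14).
θ = arccos(0.13918) ≈ 82.0°.

82.0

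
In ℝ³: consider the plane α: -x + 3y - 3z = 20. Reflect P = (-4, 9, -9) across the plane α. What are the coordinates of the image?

(0, -3, 3)

λ = (n·P − d)/|n|² = (58 − 20)/19 = 2.
Reflection = P − 2λn = (-4, 9, -9) − 4·(-1, 3, -3) = (0, -3, 3).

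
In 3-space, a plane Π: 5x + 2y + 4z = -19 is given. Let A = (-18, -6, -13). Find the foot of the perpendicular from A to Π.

(-3, 0, -1)

Foot = A − λn with λ = (n·A − d)/|n|² = (-154 − (-19))/45 = -3.
Foot = (-18, -6, -13) − (-3)·(5, 2, 4) = (-3, 0, -1).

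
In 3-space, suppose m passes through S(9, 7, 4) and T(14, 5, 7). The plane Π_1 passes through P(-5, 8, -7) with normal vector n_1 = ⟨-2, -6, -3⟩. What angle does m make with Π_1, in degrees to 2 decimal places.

9.34

A direction vector for m is T − S = (5, -2, 3).
Π_1: n_1·r = n_1·P gives -2x - 6y - 3z = -17.
sin θ = |n·v| / (|n||v|) = |-7| / (√49 · √38) = 0.16222.
θ ≈ 9.34°.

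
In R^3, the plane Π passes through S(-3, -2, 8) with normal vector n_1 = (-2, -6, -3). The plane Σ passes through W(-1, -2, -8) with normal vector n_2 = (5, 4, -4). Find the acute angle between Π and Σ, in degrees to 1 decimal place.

65.4

Π: n_1·r = n_1·S gives -2x - 6y - 3z = -6.
Σ: n_2·r = n_2·W gives 5x + 4y - 4z = 19.
cos θ = |n₁·n₂| / (|n₁||n₂|) = |-22| / (√49 · √57).
θ = arccos(0.41628) ≈ 65.4°.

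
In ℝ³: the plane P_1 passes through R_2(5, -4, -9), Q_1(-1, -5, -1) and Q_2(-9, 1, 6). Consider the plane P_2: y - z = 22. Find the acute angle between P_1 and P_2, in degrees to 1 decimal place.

77.8

R_2Q_1 = (-6, -1, 8), R_2Q_2 = (-14, 5, 15); a normal to P_1 is R_2Q_1 × R_2Q_2 = (-55, -22, -44).
Using R_2: P_1 has equation -55x - 22y - 44z = 209.
cos θ = |n₁·n₂| / (|n₁||n₂|) = |22| / (√5445 · √2).
θ = arccos(0.21082) ≈ 77.8°.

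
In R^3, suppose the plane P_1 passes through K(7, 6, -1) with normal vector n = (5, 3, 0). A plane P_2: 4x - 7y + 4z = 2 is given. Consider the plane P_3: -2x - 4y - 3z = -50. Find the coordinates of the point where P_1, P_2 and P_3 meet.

P_1: n·r = n·K gives 5x + 3y = 53.
Solving the 3×3 linear system 5x + 3y = 53, 4x - 7y + 4z = 2, -2x - 4y - 3z = -50 (e.g. by elimination or Cramer's rule, determinant = 197) gives (7, 6, 4).

(7, 6, 4)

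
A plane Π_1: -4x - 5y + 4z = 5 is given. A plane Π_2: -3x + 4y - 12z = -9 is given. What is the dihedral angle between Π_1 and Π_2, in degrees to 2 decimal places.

cos θ = |n₁·n₂| / (|n₁||n₂|) = |-56| / (√57 · √169).
θ = arccos(0.57057) ≈ 55.21°.

55.21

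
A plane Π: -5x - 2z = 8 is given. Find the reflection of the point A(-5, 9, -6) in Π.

(5, 9, -2)

λ = (n·A − d)/|n|² = (37 − 8)/29 = 1.
Reflection = A − 2λn = (-5, 9, -6) − 2·(-5, 0, -2) = (5, 9, -2).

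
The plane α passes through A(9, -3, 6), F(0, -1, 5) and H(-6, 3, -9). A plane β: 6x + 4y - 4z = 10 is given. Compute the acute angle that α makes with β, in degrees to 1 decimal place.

59.1

AF = (-9, 2, -1), AH = (-15, 6, -15); a normal to α is AF × AH = (-24, -120, -24).
Using A: α has equation -24x - 120y - 24z = 0.
cos θ = |n₁·n₂| / (|n₁||n₂|) = |-528| / (√15552 · √68).
θ = arccos(0.51344) ≈ 59.1°.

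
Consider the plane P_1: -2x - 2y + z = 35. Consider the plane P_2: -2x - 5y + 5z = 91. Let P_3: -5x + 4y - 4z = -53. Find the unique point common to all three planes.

(-3, -12, 5)

Solving the 3×3 linear system -2x - 2y + z = 35, -2x - 5y + 5z = 91, -5x + 4y - 4z = -53 (e.g. by elimination or Cramer's rule, determinant = 33) gives (-3, -12, 5).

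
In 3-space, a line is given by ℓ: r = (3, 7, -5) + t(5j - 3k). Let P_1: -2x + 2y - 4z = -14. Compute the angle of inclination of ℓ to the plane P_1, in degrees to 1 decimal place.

50.4

sin θ = |n·v| / (|n||v|) = |22| / (√24 · √34) = 0.77015.
θ ≈ 50.4°.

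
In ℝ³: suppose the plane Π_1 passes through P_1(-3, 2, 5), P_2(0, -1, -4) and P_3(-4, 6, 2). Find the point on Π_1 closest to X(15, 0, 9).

P_1P_2 = (3, -3, -9), P_1P_3 = (-1, 4, -3); a normal to Π_1 is P_1P_2 × P_1P_3 = (45, 18, 9).
Using P_1: Π_1 has equation 45x + 18y + 9z = -54.
Foot = X − λn with λ = (n·X − d)/|n|² = (756 − (-54))/2430 = 1/3.
Foot = (15, 0, 9) − (1/3)·(45, 18, 9) = (0, -6, 6).

(0, -6, 6)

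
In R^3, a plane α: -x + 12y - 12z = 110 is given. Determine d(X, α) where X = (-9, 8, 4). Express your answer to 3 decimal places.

n·X − d = (-1)·(-9) + (12)·(8) + (-12)·(4) − 110 = -53; |n| = √289.
Distance = |-53| / √289 = 53/√289 ≈ 3.118.

3.118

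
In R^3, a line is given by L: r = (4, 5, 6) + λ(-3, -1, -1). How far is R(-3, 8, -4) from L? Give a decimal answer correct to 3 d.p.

Taking (4, 5, 6) on L with direction v = (-3, -1, -1): w = R − (4, 5, 6) = (-7, 3, -10), and w × v = (-13, 23, 16).
Distance = |w × v| / |v| = √954 / √11 ≈ 9.313.

9.313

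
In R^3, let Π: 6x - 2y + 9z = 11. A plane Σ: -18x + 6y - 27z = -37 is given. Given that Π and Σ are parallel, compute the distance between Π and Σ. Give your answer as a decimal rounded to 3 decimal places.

0.121

Rescale Σ by 1/(-3): 6x - 2y + 9z = 37/3. Then distance = |11 − (37/3)| / √121 ≈ 0.121.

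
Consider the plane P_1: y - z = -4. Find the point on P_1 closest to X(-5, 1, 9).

Foot = X − λn with λ = (n·X − d)/|n|² = (-8 − (-4))/2 = -2.
Foot = (-5, 1, 9) − (-2)·(0, 1, -1) = (-5, 3, 7).

(-5, 3, 7)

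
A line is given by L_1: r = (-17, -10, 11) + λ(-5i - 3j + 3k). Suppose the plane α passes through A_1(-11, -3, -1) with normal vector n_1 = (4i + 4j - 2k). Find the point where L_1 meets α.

α: n_1·r = n_1·A_1 gives 4x + 4y - 2z = -54.
Substitute r = (-17, -10, 11) + t(-5, -3, 3) into the plane: -130 + (-38)t = -54, so t = -2.
Intersection: (-17, -10, 11) + (-2)·(-5, -3, 3) = (-7, -4, 5).

(-7, -4, 5)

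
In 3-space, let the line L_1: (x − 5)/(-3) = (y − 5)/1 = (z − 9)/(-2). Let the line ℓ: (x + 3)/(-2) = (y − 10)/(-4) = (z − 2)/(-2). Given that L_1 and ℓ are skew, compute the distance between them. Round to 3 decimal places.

1.617

L_1 has direction (-3, 1, -2) through (5, 5, 9).
ℓ has direction (-2, -4, -2) through (-3, 10, 2).
Common perpendicular direction n = (-3, 1, -2) × (-2, -4, -2) = (-10, -2, 14).
With w = (-3, 10, 2) − (5, 5, 9) = (-8, 5, -7), w · n = -28.
Distance = |w · n| / |n| = |-28| / √300 ≈ 1.617.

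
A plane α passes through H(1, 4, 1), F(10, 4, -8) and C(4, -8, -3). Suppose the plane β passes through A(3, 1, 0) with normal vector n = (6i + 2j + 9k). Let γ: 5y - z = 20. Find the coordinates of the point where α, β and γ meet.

(2, 4, 0)

HF = (9, 0, -9), HC = (3, -12, -4); a normal to α is HF × HC = (-108, 9, -108).
Using H: α has equation -108x + 9y - 108z = -180.
β: n·r = n·A gives 6x + 2y + 9z = 20.
Solving the 3×3 linear system -108x + 9y - 108z = -180, 6x + 2y + 9z = 20, 5y - z = 20 (e.g. by elimination or Cramer's rule, determinant = 1890) gives (2, 4, 0).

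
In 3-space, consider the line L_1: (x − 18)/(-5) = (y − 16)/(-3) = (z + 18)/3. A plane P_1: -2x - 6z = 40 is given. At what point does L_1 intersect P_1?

(-2, 4, -6)

L_1 has direction (-5, -3, 3) through (18, 16, -18).
Substitute r = (18, 16, -18) + t(-5, -3, 3) into the plane: 72 + (-8)t = 40, so t = 4.
Intersection: (18, 16, -18) + 4·(-5, -3, 3) = (-2, 4, -6).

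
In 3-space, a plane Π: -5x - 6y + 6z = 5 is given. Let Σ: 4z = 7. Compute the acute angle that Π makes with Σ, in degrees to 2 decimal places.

cos θ = |n₁·n₂| / (|n₁||n₂|) = |24| / (√97 · √16).
θ = arccos(0.60921) ≈ 52.47°.

52.47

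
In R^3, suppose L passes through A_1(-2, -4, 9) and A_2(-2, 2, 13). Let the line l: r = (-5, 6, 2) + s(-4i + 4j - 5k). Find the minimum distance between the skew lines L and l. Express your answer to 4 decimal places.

A direction vector for L is A_2 − A_1 = (0, 6, 4).
Common perpendicular direction n = (0, 6, 4) × (-4, 4, -5) = (-46, -16, 24).
With w = (-5, 6, 2) − (-2, -4, 9) = (-3, 10, -7), w · n = -190.
Distance = |w · n| / |n| = |-190| / √2948 ≈ 3.4994.

3.4994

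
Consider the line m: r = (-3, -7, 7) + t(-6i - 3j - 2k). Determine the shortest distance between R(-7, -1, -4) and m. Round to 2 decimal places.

12.53

Taking (-3, -7, 7) on m with direction v = (-6, -3, -2): w = R − (-3, -7, 7) = (-4, 6, -11), and w × v = (-45, 58, 48).
Distance = |w × v| / |v| = √7693 / √49 ≈ 12.53.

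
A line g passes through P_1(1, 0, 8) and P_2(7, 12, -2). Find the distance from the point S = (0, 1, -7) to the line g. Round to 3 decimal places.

A direction vector for g is P_2 − P_1 = (6, 12, -10).
Taking (1, 0, 8) on g with direction v = (6, 12, -10): w = S − (1, 0, 8) = (-1, 1, -15), and w × v = (170, -100, -18).
Distance = |w × v| / |v| = √39224 / √280 ≈ 11.836.

11.836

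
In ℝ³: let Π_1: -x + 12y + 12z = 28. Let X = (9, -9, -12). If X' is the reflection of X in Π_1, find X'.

λ = (n·X − d)/|n|² = (-261 − 28)/289 = -1.
Reflection = X − 2λn = (9, -9, -12) − (-2)·(-1, 12, 12) = (7, 15, 12).

(7, 15, 12)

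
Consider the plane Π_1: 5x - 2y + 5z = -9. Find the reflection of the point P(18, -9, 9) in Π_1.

(-12, 3, -21)

λ = (n·P − d)/|n|² = (153 − (-9))/54 = 3.
Reflection = P − 2λn = (18, -9, 9) − 6·(5, -2, 5) = (-12, 3, -21).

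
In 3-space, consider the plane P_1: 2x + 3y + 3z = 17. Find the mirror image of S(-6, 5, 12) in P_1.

λ = (n·S − d)/|n|² = (39 − 17)/22 = 1.
Reflection = S − 2λn = (-6, 5, 12) − 2·(2, 3, 3) = (-10, -1, 6).

(-10, -1, 6)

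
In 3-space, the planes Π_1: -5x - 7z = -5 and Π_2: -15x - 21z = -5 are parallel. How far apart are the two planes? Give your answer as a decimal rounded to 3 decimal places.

0.387

Rescale Π_2 by 1/3: -5x - 7z = -5/3. Then distance = |-5 − (-5/3)| / √74 ≈ 0.387.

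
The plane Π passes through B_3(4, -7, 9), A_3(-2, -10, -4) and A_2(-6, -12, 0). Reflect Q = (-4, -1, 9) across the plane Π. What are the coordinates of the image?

(4, -17, 9)

B_3A_3 = (-6, -3, -13), B_3A_2 = (-10, -5, -9); a normal to Π is B_3A_3 × B_3A_2 = (-38, 76, 0).
Using B_3: Π has equation -38x + 76y = -684.
λ = (n·Q − d)/|n|² = (76 − (-684))/7220 = 2/19.
Reflection = Q − 2λn = (-4, -1, 9) − (4/19)·(-38, 76, 0) = (4, -17, 9).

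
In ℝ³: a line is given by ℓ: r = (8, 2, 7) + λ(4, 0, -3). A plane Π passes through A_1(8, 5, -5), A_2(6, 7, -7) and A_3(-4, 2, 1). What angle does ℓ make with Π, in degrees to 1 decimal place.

16.2

A_1A_2 = (-2, 2, -2), A_1A_3 = (-12, -3, 6); a normal to Π is A_1A_2 × A_1A_3 = (6, 36, 30).
Using A_1: Π has equation 6x + 36y + 30z = 78.
sin θ = |n·v| / (|n||v|) = |-66| / (√2232 · √25) = 0.27940.
θ ≈ 16.2°.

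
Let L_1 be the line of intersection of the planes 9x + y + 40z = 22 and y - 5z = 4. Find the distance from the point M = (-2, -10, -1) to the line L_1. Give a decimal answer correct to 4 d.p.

Direction of L_1: (9, 1, 40) × (0, 1, -5) = (-45, 45, 9).
A point on L_1: solving the two plane equations with x = 7 gives (7, -1, -1).
Taking (7, -1, -1) on L_1 with direction v = (-45, 45, 9): w = M − (7, -1, -1) = (-9, -9, 0), and w × v = (-81, 81, -810).
Distance = |w × v| / |v| = √669222 / √4131 ≈ 12.7279.

12.7279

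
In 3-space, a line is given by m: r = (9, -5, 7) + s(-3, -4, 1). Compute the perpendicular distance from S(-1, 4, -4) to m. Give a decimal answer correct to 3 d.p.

Taking (9, -5, 7) on m with direction v = (-3, -4, 1): w = S − (9, -5, 7) = (-10, 9, -11), and w × v = (-35, 43, 67).
Distance = |w × v| / |v| = √7563 / √26 ≈ 17.055.

17.055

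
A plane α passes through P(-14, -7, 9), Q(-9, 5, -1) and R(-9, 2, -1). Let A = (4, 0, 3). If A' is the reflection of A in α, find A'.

(-20, 0, -9)

PQ = (5, 12, -10), PR = (5, 9, -10); a normal to α is PQ × PR = (-30, 0, -15).
Using P: α has equation -30x - 15z = 285.
λ = (n·A − d)/|n|² = (-165 − 285)/1125 = -2/5.
Reflection = A − 2λn = (4, 0, 3) − (-4/5)·(-30, 0, -15) = (-20, 0, -9).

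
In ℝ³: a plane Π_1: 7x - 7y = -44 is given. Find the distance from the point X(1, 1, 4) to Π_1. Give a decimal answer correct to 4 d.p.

4.4447

n·X − d = (7)·(1) + (-7)·(1) + (0)·(4) − (-44) = 44; |n| = √98.
Distance = |44| / √98 = 44/√98 ≈ 4.4447.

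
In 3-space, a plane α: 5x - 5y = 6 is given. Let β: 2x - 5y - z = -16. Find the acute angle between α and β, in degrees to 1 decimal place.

cos θ = |n₁·n₂| / (|n₁||n₂|) = |35| / (√50 · √30).
θ = arccos(0.90370) ≈ 25.4°.

25.4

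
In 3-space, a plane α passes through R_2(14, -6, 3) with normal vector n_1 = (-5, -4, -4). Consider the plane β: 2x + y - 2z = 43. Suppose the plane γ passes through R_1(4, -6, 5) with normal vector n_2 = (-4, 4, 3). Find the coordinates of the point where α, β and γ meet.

α: n_1·r = n_1·R_2 gives -5x - 4y - 4z = -58.
γ: n_2·r = n_2·R_1 gives -4x + 4y + 3z = -25.
Solving the 3×3 linear system -5x - 4y - 4z = -58, 2x + y - 2z = 43, -4x + 4y + 3z = -25 (e.g. by elimination or Cramer's rule, determinant = -111) gives (10, 9, -7).

(10, 9, -7)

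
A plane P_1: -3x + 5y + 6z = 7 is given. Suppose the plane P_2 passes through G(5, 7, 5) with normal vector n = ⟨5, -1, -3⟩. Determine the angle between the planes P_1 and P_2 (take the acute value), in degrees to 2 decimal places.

P_2: n·r = n·G gives 5x - y - 3z = 3.
cos θ = |n₁·n₂| / (|n₁||n₂|) = |-38| / (√70 · √35).
θ = arccos(0.76772) ≈ 39.85°.

39.85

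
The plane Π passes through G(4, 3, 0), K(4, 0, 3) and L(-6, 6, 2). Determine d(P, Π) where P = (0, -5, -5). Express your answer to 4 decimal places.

10.0000

GK = (0, -3, 3), GL = (-10, 3, 2); a normal to Π is GK × GL = (-15, -30, -30).
Using G: Π has equation -15x - 30y - 30z = -150.
n·P − d = (-15)·(0) + (-30)·(-5) + (-30)·(-5) − (-150) = 450; |n| = √2025.
Distance = |450| / √2025 = 450/√2025 ≈ 10.0000.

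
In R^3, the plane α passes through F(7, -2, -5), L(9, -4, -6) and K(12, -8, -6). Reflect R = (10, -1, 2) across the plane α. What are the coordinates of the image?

FL = (2, -2, -1), FK = (5, -6, -1); a normal to α is FL × FK = (-4, -3, -2).
Using F: α has equation -4x - 3y - 2z = -12.
λ = (n·R − d)/|n|² = (-41 − (-12))/29 = -1.
Reflection = R − 2λn = (10, -1, 2) − (-2)·(-4, -3, -2) = (2, -7, -2).

(2, -7, -2)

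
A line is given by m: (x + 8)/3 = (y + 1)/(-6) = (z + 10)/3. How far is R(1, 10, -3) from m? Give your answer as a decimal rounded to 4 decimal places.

m has direction (3, -6, 3) through (-8, -1, -10).
Taking (-8, -1, -10) on m with direction v = (3, -6, 3): w = R − (-8, -1, -10) = (9, 11, 7), and w × v = (75, -6, -87).
Distance = |w × v| / |v| = √13230 / √54 ≈ 15.6525.

15.6525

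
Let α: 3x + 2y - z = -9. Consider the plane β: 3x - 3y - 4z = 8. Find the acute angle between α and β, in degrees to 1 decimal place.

71.3

cos θ = |n₁·n₂| / (|n₁||n₂|) = |7| / (√14 · √34).
θ = arccos(0.32084) ≈ 71.3°.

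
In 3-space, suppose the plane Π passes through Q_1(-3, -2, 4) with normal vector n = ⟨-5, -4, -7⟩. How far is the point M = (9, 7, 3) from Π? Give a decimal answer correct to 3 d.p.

Π: n·r = n·Q_1 gives -5x - 4y - 7z = -5.
n·M − d = (-5)·(9) + (-4)·(7) + (-7)·(3) − (-5) = -89; |n| = √90.
Distance = |-89| / √90 = 89/√90 ≈ 9.381.

9.381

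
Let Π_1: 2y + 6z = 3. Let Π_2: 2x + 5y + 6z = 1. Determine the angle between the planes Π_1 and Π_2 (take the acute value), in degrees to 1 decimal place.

cos θ = |n₁·n₂| / (|n₁||n₂|) = |46| / (√40 · √65).
θ = arccos(0.90213) ≈ 25.6°.

25.6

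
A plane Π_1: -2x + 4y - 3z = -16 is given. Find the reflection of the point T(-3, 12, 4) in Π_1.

λ = (n·T − d)/|n|² = (42 − (-16))/29 = 2.
Reflection = T − 2λn = (-3, 12, 4) − 4·(-2, 4, -3) = (5, -4, 16).

(5, -4, 16)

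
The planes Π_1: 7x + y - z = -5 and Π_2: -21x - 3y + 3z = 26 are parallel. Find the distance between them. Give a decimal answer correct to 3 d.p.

0.513

Rescale Π_2 by 1/(-3): 7x + y - z = -26/3. Then distance = |-5 − (-26/3)| / √51 ≈ 0.513.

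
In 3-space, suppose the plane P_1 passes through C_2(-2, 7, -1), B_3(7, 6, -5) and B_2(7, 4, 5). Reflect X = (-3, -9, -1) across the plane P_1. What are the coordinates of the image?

C_2B_3 = (9, -1, -4), C_2B_2 = (9, -3, 6); a normal to P_1 is C_2B_3 × C_2B_2 = (-18, -90, -18).
Using C_2: P_1 has equation -18x - 90y - 18z = -576.
λ = (n·X − d)/|n|² = (882 − (-576))/8748 = 1/6.
Reflection = X − 2λn = (-3, -9, -1) − (1/3)·(-18, -90, -18) = (3, 21, 5).

(3, 21, 5)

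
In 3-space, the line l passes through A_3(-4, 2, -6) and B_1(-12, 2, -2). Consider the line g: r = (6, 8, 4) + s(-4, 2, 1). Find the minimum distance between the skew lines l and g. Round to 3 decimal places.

A direction vector for l is B_1 − A_3 = (-8, 0, 4).
Common perpendicular direction n = (-8, 0, 4) × (-4, 2, 1) = (-8, -8, -16).
With w = (6, 8, 4) − (-4, 2, -6) = (10, 6, 10), w · n = -288.
Distance = |w · n| / |n| = |-288| / √384 ≈ 14.697.

14.697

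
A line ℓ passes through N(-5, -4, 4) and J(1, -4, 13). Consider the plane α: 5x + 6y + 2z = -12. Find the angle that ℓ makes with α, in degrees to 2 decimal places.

33.40

A direction vector for ℓ is J − N = (6, 0, 9).
sin θ = |n·v| / (|n||v|) = |48| / (√65 · √117) = 0.55042.
θ ≈ 33.40°.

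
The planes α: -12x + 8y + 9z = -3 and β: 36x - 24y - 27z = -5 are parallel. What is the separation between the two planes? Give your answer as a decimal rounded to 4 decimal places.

Rescale β by 1/(-3): -12x + 8y + 9z = 5/3. Then distance = |-3 − (5/3)| / √289 ≈ 0.2745.

0.2745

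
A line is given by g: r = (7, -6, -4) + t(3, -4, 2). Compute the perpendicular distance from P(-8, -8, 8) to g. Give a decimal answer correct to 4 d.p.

19.1617

Taking (7, -6, -4) on g with direction v = (3, -4, 2): w = P − (7, -6, -4) = (-15, -2, 12), and w × v = (44, 66, 66).
Distance = |w × v| / |v| = √10648 / √29 ≈ 19.1617.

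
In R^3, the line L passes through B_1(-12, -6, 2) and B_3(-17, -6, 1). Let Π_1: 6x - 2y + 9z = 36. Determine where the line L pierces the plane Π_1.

A direction vector for L is B_3 − B_1 = (-5, 0, -1).
Substitute r = (-12, -6, 2) + t(-5, 0, -1) into the plane: -42 + (-39)t = 36, so t = -2.
Intersection: (-12, -6, 2) + (-2)·(-5, 0, -1) = (-2, -6, 4).

(-2, -6, 4)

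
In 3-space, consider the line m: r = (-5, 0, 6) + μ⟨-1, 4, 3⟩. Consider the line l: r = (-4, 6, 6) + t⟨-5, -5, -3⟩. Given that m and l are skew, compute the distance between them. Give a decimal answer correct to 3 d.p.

Common perpendicular direction n = (-1, 4, 3) × (-5, -5, -3) = (3, -18, 25).
With w = (-4, 6, 6) − (-5, 0, 6) = (1, 6, 0), w · n = -105.
Distance = |w · n| / |n| = |-105| / √958 ≈ 3.392.

3.392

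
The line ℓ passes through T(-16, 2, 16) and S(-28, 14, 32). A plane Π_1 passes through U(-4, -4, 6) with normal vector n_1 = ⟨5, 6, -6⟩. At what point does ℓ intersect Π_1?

(-4, -10, 0)

A direction vector for ℓ is S − T = (-12, 12, 16).
Π_1: n_1·r = n_1·U gives 5x + 6y - 6z = -80.
Substitute r = (-16, 2, 16) + t(-12, 12, 16) into the plane: -164 + (-84)t = -80, so t = -1.
Intersection: (-16, 2, 16) + (-1)·(-12, 12, 16) = (-4, -10, 0).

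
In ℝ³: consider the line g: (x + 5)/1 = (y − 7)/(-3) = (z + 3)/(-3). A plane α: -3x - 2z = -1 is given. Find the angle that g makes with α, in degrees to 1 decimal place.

g has direction (1, -3, -3) through (-5, 7, -3).
sin θ = |n·v| / (|n||v|) = |3| / (√13 · √19) = 0.19089.
θ ≈ 11.0°.

11.0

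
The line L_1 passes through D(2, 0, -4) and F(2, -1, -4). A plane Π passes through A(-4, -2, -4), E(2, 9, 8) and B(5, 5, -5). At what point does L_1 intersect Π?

A direction vector for L_1 is F − D = (0, -1, 0).
AE = (6, 11, 12), AB = (9, 7, -1); a normal to Π is AE × AB = (-95, 114, -57).
Using A: Π has equation -95x + 114y - 57z = 380.
Substitute r = (2, 0, -4) + t(0, -1, 0) into the plane: 38 + (-114)t = 380, so t = -3.
Intersection: (2, 0, -4) + (-3)·(0, -1, 0) = (2, 3, -4).

(2, 3, -4)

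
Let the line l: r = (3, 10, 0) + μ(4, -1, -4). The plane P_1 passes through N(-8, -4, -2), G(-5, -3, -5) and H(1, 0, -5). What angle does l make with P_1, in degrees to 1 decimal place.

21.1

NG = (3, 1, -3), NH = (9, 4, -3); a normal to P_1 is NG × NH = (9, -18, 3).
Using N: P_1 has equation 9x - 18y + 3z = -6.
sin θ = |n·v| / (|n||v|) = |42| / (√414 · √33) = 0.35933.
θ ≈ 21.1°.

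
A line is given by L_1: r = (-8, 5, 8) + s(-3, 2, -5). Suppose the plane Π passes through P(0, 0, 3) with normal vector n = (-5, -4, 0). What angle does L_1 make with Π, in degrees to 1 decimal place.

10.2

Π: n·r = n·P gives -5x - 4y = 0.
sin θ = |n·v| / (|n||v|) = |7| / (√41 · √38) = 0.17734.
θ ≈ 10.2°.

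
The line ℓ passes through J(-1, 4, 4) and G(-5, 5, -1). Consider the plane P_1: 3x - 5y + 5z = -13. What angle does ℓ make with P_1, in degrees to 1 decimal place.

57.5

A direction vector for ℓ is G − J = (-4, 1, -5).
sin θ = |n·v| / (|n||v|) = |-42| / (√59 · √42) = 0.84372.
θ ≈ 57.5°.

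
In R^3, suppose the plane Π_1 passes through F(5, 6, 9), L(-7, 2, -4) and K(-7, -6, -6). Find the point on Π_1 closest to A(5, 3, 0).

FL = (-12, -4, -13), FK = (-12, -12, -15); a normal to Π_1 is FL × FK = (-96, -24, 96).
Using F: Π_1 has equation -96x - 24y + 96z = 240.
Foot = A − λn with λ = (n·A − d)/|n|² = (-552 − 240)/19008 = -1/24.
Foot = (5, 3, 0) − (-1/24)·(-96, -24, 96) = (1, 2, 4).

(1, 2, 4)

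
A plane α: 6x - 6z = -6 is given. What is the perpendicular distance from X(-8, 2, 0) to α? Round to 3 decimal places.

n·X − d = (6)·(-8) + (0)·(2) + (-6)·(0) − (-6) = -42; |n| = √72.
Distance = |-42| / √72 = 42/√72 ≈ 4.950.

4.950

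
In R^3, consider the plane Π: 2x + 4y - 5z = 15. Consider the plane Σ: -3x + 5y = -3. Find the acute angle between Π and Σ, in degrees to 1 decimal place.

69.0

cos θ = |n₁·n₂| / (|n₁||n₂|) = |14| / (√45 · √34).
θ = arccos(0.35792) ≈ 69.0°.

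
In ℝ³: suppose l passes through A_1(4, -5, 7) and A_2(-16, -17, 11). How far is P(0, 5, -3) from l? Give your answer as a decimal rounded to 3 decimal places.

A direction vector for l is A_2 − A_1 = (-20, -12, 4).
Taking (4, -5, 7) on l with direction v = (-20, -12, 4): w = P − (4, -5, 7) = (-4, 10, -10), and w × v = (-80, 216, 248).
Distance = |w × v| / |v| = √114560 / √560 ≈ 14.303.

14.303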